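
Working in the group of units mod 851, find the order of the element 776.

22

The order of 776 must divide φ(851) = φ(23·37) = (23−1)·(37−1) = 22·36 = 792 = 2^3 · 3^2 · 11.
Divisors of 792: 1, 2, 3, 4, 6, 8, 9, 11, 12, 18, 22, 24, 33, 36, 44, 66, 72, 88, 99, 132, 198, 264, 396, 792.
Compute 776^d (mod 851) for the divisors d until we hit 1:
776^1 ≡ 776 (mod 851)
776^2 ≡ 519 (mod 851)
776^3 ≡ 221 (mod 851)
776^4 ≡ 445 (mod 851)
776^6 ≡ 334 (mod 851)
776^8 ≡ 593 (mod 851)
776^9 ≡ 628 (mod 851)
776^11 ≡ 850 (mod 851)
776^12 ≡ 75 (mod 851)
776^18 ≡ 371 (mod 851)
776^22 ≡ 1 (mod 851) ✓
Therefore the multiplicative order of 776 modulo 851 is 22.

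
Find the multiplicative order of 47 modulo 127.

ord(47) | φ(127) = 127 − 1 = 126 = 2 · 3^2 · 7.
Divisors of 126: 1, 2, 3, 6, 7, 9, 14, 18, 21, 42, 63, 126.
Compute 47^d (mod 127) for the divisors d until we hit 1:
47^1 ≡ 47
47^2 ≡ 50
47^3 ≡ 64
47^6 ≡ 32
47^7 ≡ 107
47^9 ≡ 16
47^14 ≡ 19
47^18 ≡ 2
47^21 ≡ 1
So ord_127(47) = 21.

21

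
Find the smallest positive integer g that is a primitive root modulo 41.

φ(41) = 41 − 1 = 40 = 2^3 · 5.
g is a primitive root iff g^(40/q) ≢ 1 (mod 41) for each prime q ∈ {2, 5}.
g = 2: 2^20 ≡ 1 — hits 1, so not a primitive root.
g = 3: 3^20 ≡ 40; 3^8 ≡ 1 — hits 1, so not a primitive root.
g = 4: 4^20 ≡ 1 — hits 1, so not a primitive root.
g = 5: 5^20 ≡ 1 — hits 1, so not a primitive root.
g = 6: 6^20 ≡ 40; 6^8 ≡ 10 — none is 1, so 6 is a primitive root.
The smallest primitive root modulo 41 is 6.

6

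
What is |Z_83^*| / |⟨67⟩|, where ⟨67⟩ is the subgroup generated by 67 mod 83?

By Lagrange's theorem, ord_83(67) divides φ(83) = 83 − 1 = 82 = 2 · 41.
Divisors of 82: 1, 2, 41, 82.
Compute 67^d (mod 83) for the divisors d until we hit 1:
67^1 ≡ 67 (mod 83)
67^2 ≡ 7 (mod 83)
67^41 ≡ 82 (mod 83)
67^82 ≡ 1 (mod 83) ✓
The order of 67 is 82, so the subgroup it generates has 82 elements.
[(Z/83Z)^× : ⟨67⟩] = 82/82 = 1.

1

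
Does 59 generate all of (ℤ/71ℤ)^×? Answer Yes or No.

Yes

φ(71) = 71 − 1 = 70 = 2 · 5 · 7.
It suffices to check that the order of 59 is not a proper divisor of 70: compute 59^(70/q) for q ∈ {2, 5, 7}.
59^35 ≡ 70 (mod 71)  [q = 2: ≢ 1 ✓]
59^14 ≡ 57 (mod 71)  [q = 5: ≢ 1 ✓]
59^10 ≡ 32 (mod 71)  [q = 7: ≢ 1 ✓]
All checks pass, so 59 has order 70 and is a primitive root modulo 71.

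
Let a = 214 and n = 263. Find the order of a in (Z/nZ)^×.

262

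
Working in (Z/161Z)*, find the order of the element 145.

66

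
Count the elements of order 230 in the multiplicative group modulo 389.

0

φ(389) = 389 − 1 = 388 = 2^2 · 97.
Since (Z/389Z)^× is cyclic of order 388, the number of elements of order d is φ(d) when d | 388 and 0 otherwise.
Here 388 is not a multiple of 230, so there are no elements of order 230.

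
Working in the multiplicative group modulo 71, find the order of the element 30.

7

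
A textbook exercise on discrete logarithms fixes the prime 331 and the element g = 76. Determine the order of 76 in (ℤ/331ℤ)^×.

165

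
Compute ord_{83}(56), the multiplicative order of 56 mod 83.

82

By Lagrange's theorem, ord_83(56) divides φ(83) = 83 − 1 = 82 = 2 · 41.
Divisors of 82: 1, 2, 41, 82.
Compute 56^d (mod 83) for the divisors d until we hit 1:
56^1 ≡ 56 (mod 83)
56^2 ≡ 65 (mod 83)
56^41 ≡ 82 (mod 83)
56^82 ≡ 1 (mod 83) ✓
Hence ord(56) = 82.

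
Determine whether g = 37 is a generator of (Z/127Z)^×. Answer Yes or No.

No

φ(127) = 127 − 1 = 126 = 2 · 3^2 · 7.
37 is a primitive root mod 127 iff 37^(φ(127)/q) ≢ 1 for every prime q | φ(127), i.e. q ∈ {2, 3, 7}.
37^63 ≡ 1 (mod 127)  [q = 2: ≡ 1 ✗]
37^42 ≡ 19 (mod 127)  [q = 3: ≢ 1 ✓]
37^18 ≡ 1 (mod 127)  [q = 7: ≡ 1 ✗]
Since 37^63 ≡ 1, the order of 37 divides 63 < 126, so 37 is not a primitive root.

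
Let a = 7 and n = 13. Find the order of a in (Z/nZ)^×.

12

The order of 7 must divide φ(13) = 13 − 1 = 12 = 2^2 · 3.
Divisors of 12: 1, 2, 3, 4, 6, 12.
Check 7^d mod 13 for each divisor in increasing order:
7^1 ≡ 7
7^2 ≡ 10
7^3 ≡ 5
7^4 ≡ 9
7^6 ≡ 12
7^12 ≡ 1
The smallest such exponent is 12, so the order of 7 is 12.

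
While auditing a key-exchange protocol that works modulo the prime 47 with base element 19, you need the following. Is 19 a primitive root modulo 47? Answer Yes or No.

Yes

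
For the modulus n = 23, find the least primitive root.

5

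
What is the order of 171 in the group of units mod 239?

238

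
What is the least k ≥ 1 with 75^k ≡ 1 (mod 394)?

The order of 75 must divide φ(394) = φ(2)·φ(197) = 1·196 = 196 = 2^2 · 7^2.
Divisors of 196: 1, 2, 4, 7, 14, 28, 49, 98, 196.
Check 75^d mod 394 for each divisor in increasing order:
75^1 ≡ 75
75^2 ≡ 109
75^4 ≡ 61
75^7 ≡ 265
75^14 ≡ 93
75^28 ≡ 375
75^49 ≡ 211
75^98 ≡ 393
75^196 ≡ 1
Therefore the multiplicative order of 75 modulo 394 is 196.

196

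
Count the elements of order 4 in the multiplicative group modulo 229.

2

φ(229) = 229 − 1 = 228 = 2^2 · 3 · 19.
In a cyclic group of order 228, there are φ(d) elements of order d for each divisor d of 228, and zero for non-divisors.
4 = 2^2 divides 228, and φ(4) = 2.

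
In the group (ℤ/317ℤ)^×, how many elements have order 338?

φ(317) = 317 − 1 = 316 = 2^2 · 79.
Since (Z/317Z)^× is cyclic of order 316, the number of elements of order d is φ(d) when d | 316 and 0 otherwise.
Since 338 ∤ 316, the count is 0.

0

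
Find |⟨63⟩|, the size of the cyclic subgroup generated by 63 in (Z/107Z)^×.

106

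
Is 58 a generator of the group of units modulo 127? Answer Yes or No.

Yes

φ(127) = 127 − 1 = 126 = 2 · 3^2 · 7.
It suffices to check that the order of 58 is not a proper divisor of 126: compute 58^(126/q) for q ∈ {2, 3, 7}.
58^63 ≡ 126 (mod 127)  [q = 2: ≢ 1 ✓]
58^42 ≡ 19 (mod 127)  [q = 3: ≢ 1 ✓]
58^18 ≡ 64 (mod 127)  [q = 7: ≢ 1 ✓]
None equal 1, so ord_127(58) = 126: 58 is a primitive root.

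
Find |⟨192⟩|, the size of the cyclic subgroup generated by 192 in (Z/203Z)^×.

84

The order of 192 must divide φ(203) = φ(7·29) = (7−1)·(29−1) = 6·28 = 168 = 2^3 · 3 · 7.
Divisors of 168: 1, 2, 3, 4, 6, 7, 8, 12, 14, 21, 24, 28, 42, 56, 84, 168.
Evaluate successive powers at the divisors of 168:
192^1 ≡ 192 (mod 203)
192^2 ≡ 121 (mod 203)
192^3 ≡ 90 (mod 203)
192^4 ≡ 25 (mod 203)
192^6 ≡ 183 (mod 203)
192^7 ≡ 17 (mod 203)
192^8 ≡ 16 (mod 203)
192^12 ≡ 197 (mod 203)
192^14 ≡ 86 (mod 203)
192^21 ≡ 41 (mod 203)
192^24 ≡ 36 (mod 203)
192^28 ≡ 88 (mod 203)
192^42 ≡ 57 (mod 203)
192^56 ≡ 30 (mod 203)
192^84 ≡ 1 (mod 203) ✓
So ord_203(192) = 84.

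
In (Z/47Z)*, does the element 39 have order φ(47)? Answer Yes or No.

Yes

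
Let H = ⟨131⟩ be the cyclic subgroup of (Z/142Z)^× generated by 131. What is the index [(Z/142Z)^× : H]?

2

Since 131 ∈ (Z/142Z)^×, its order divides φ(142) = φ(2)·φ(71) = 1·70 = 70 = 2 · 5 · 7.
Divisors of 70: 1, 2, 5, 7, 10, 14, 35, 70.
Test each divisor d:
131^1 ≡ 131
131^2 ≡ 121
131^5 ≡ 119
131^7 ≡ 57
131^10 ≡ 103
131^14 ≡ 125
131^35 ≡ 1
So ord_142(131) = 35, hence |⟨131⟩| = 35.
The index is φ(142) / ord(131) = 70 / 35 = 2.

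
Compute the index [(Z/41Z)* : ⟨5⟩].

2

By Lagrange's theorem, ord_41(5) divides φ(41) = 41 − 1 = 40 = 2^3 · 5.
Divisors of 40: 1, 2, 4, 5, 8, 10, 20, 40.
Evaluate successive powers at the divisors of 40:
5^1 ≡ 5 (mod 41)
5^2 ≡ 25 (mod 41)
5^4 ≡ 10 (mod 41)
5^5 ≡ 9 (mod 41)
5^8 ≡ 18 (mod 41)
5^10 ≡ 40 (mod 41)
5^20 ≡ 1 (mod 41) ✓
The order of 5 is 20, so the subgroup it generates has 20 elements.
[(Z/41Z)^× : ⟨5⟩] = 40/20 = 2.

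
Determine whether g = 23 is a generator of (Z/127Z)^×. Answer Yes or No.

Yes

φ(127) = 127 − 1 = 126 = 2 · 3^2 · 7.
23 is a primitive root mod 127 iff 23^(φ(127)/q) ≢ 1 for every prime q | φ(127), i.e. q ∈ {2, 3, 7}.
23^63 ≡ 126 (mod 127)  [q = 2: ≢ 1 ✓]
23^42 ≡ 107 (mod 127)  [q = 3: ≢ 1 ✓]
23^18 ≡ 16 (mod 127)  [q = 7: ≢ 1 ✓]
All checks pass, so 23 has order 126 and is a primitive root modulo 127.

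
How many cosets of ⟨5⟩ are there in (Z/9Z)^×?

ord(5) | φ(9) = φ(3^2) = 3·(3−1) = 6 = 2 · 3.
Divisors of 6: 1, 2, 3, 6.
Evaluate successive powers at the divisors of 6:
5^1 ≡ 5 (mod 9)
5^2 ≡ 7 (mod 9)
5^3 ≡ 8 (mod 9)
5^6 ≡ 1 (mod 9) ✓
So ord_9(5) = 6, hence |⟨5⟩| = 6.
The index is φ(9) / ord(5) = 6 / 6 = 1.

1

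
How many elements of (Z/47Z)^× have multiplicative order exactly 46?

22

φ(47) = 47 − 1 = 46 = 2 · 23.
Since (Z/47Z)^× is cyclic of order 46, the number of elements of order d is φ(d) when d | 46 and 0 otherwise.
46 = 2 · 23 divides 46, and φ(46) = 22.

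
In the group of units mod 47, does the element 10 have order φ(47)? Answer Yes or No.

φ(47) = 47 − 1 = 46 = 2 · 23.
Test 10^(46/q) mod 47 for each prime factor q of 46:
10^23 ≡ 46 (mod 47)  [q = 2: ≢ 1 ✓]
10^2 ≡ 6 (mod 47)  [q = 23: ≢ 1 ✓]
Every test exponent gives a nontrivial residue, hence 10 generates the full group.

Yes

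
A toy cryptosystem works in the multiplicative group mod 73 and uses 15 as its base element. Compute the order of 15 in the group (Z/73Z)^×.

72

Since 15 ∈ (Z/73Z)^×, its order divides φ(73) = 73 − 1 = 72 = 2^3 · 3^2.
Divisors of 72: 1, 2, 3, 4, 6, 8, 9, 12, 18, 24, 36, 72.
Check 15^d mod 73 for each divisor in increasing order:
15^1 ≡ 15
15^2 ≡ 6
15^3 ≡ 17
15^4 ≡ 36
15^6 ≡ 70
15^8 ≡ 55
15^9 ≡ 22
15^12 ≡ 9
15^18 ≡ 46
15^24 ≡ 8
15^36 ≡ 72
15^72 ≡ 1
The smallest such exponent is 72, so the order of 15 is 72.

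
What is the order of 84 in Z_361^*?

By Lagrange's theorem, ord_361(84) divides φ(361) = φ(19^2) = 19·(19−1) = 342 = 2 · 3^2 · 19.
Divisors of 342: 1, 2, 3, 6, 9, 18, 19, 38, 57, 114, 171, 342.
Test each divisor d:
84^1 ≡ 84 (mod 361)
84^2 ≡ 197 (mod 361)
84^3 ≡ 303 (mod 361)
84^6 ≡ 115 (mod 361)
84^9 ≡ 189 (mod 361)
84^18 ≡ 343 (mod 361)
84^19 ≡ 293 (mod 361)
84^38 ≡ 292 (mod 361)
84^57 ≡ 360 (mod 361)
84^114 ≡ 1 (mod 361) ✓
The smallest such exponent is 114, so the order of 84 is 114.

114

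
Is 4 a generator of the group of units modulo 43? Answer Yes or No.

φ(43) = 43 − 1 = 42 = 2 · 3 · 7.
Test 4^(42/q) mod 43 for each prime factor q of 42:
4^21 ≡ 1 (mod 43)  [q = 2: ≡ 1 ✗]
4^14 ≡ 1 (mod 43)  [q = 3: ≡ 1 ✗]
4^6 ≡ 11 (mod 43)  [q = 7: ≢ 1 ✓]
Since 4^21 ≡ 1, the order of 4 divides 21 < 42, so 4 is not a primitive root.

No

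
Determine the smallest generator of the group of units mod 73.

φ(73) = 73 − 1 = 72 = 2^3 · 3^2.
Test candidates g = 2, 3, … against the prime factors q ∈ {2, 3} of φ(73): g is a generator iff g^(72/q) ≢ 1 for every such q.
g = 2: 2^36 ≡ 1 — hits 1, so not a primitive root.
g = 3: 3^36 ≡ 1 — hits 1, so not a primitive root.
g = 4: 4^36 ≡ 1 — hits 1, so not a primitive root.
g = 5: 5^36 ≡ 72; 5^24 ≡ 8 — none is 1, so 5 is a primitive root.
So 5 is the smallest generator of (Z/73Z)^×.

5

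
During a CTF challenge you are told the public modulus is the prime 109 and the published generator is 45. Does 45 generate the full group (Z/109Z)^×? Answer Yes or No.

No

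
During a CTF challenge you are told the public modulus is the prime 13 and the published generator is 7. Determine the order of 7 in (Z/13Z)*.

The order of 7 must divide φ(13) = 13 − 1 = 12 = 2^2 · 3.
Divisors of 12: 1, 2, 3, 4, 6, 12.
Compute 7^d (mod 13) for the divisors d until we hit 1:
7^1 ≡ 7 (mod 13)
7^2 ≡ 10 (mod 13)
7^3 ≡ 5 (mod 13)
7^4 ≡ 9 (mod 13)
7^6 ≡ 12 (mod 13)
7^12 ≡ 1 (mod 13) ✓
So ord_13(7) = 12.

12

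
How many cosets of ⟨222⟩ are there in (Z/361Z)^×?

ord(222) | φ(361) = φ(19^2) = 19·(19−1) = 342 = 2 · 3^2 · 19.
Divisors of 342: 1, 2, 3, 6, 9, 18, 19, 38, 57, 114, 171, 342.
Test each divisor d:
222^1 ≡ 222
222^2 ≡ 188
222^3 ≡ 221
222^6 ≡ 106
222^9 ≡ 322
222^18 ≡ 77
222^19 ≡ 127
222^38 ≡ 245
222^57 ≡ 69
222^114 ≡ 68
222^171 ≡ 360
222^342 ≡ 1
The order of 222 is 342, so the subgroup it generates has 342 elements.
[(Z/361Z)^× : ⟨222⟩] = 342/342 = 1.

1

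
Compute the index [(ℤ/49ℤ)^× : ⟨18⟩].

14

ord(18) | φ(49) = φ(7^2) = 7·(7−1) = 42 = 2 · 3 · 7.
Divisors of 42: 1, 2, 3, 6, 7, 14, 21, 42.
Check 18^d mod 49 for each divisor in increasing order:
18^1 ≡ 18
18^2 ≡ 30
18^3 ≡ 1
Thus |⟨18⟩| = ord(18) = 3.
[(Z/49Z)^× : ⟨18⟩] = 42/3 = 14.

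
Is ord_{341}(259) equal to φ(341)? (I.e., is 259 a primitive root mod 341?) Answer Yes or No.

No

341 = 11 · 31 is a product of two distinct odd primes, so (Z/341Z)^× ≅ (Z/11Z)^× × (Z/31Z)^× is not cyclic.
No primitive root modulo 341 exists; in particular 259 is not one.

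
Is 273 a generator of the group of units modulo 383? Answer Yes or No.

φ(383) = 383 − 1 = 382 = 2 · 191.
Test 273^(382/q) mod 383 for each prime factor q of 382:
273^191 ≡ 382 (mod 383)  [q = 2: ≢ 1 ✓]
273^2 ≡ 227 (mod 383)  [q = 191: ≢ 1 ✓]
None equal 1, so ord_383(273) = 382: 273 is a primitive root.

Yes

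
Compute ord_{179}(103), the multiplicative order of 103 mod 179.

ord(103) | φ(179) = 179 − 1 = 178 = 2 · 89.
Divisors of 178: 1, 2, 89, 178.
Check 103^d mod 179 for each divisor in increasing order:
103^1 ≡ 103
103^2 ≡ 48
103^89 ≡ 178
103^178 ≡ 1
Hence ord(103) = 178.

178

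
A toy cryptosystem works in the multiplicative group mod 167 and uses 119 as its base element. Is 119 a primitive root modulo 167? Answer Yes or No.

φ(167) = 167 − 1 = 166 = 2 · 83.
An element g generates (Z/167Z)^× iff g^(166/q) ≢ 1 (mod 167) for each prime q ∈ {2, 83}.
119^83 ≡ 166 (mod 167)  [q = 2: ≢ 1 ✓]
119^2 ≡ 133 (mod 167)  [q = 83: ≢ 1 ✓]
All checks pass, so 119 has order 166 and is a primitive root modulo 167.

Yes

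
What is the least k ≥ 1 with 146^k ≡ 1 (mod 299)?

ord(146) | φ(299) = φ(13·23) = (13−1)·(23−1) = 12·22 = 264 = 2^3 · 3 · 11.
Divisors of 264: 1, 2, 3, 4, 6, 8, 11, 12, 22, 24, 33, 44, 66, 88, 132, 264.
Test each divisor d:
146^1 ≡ 146
146^2 ≡ 87
146^3 ≡ 144
146^4 ≡ 94
146^6 ≡ 105
146^8 ≡ 165
146^11 ≡ 139
146^12 ≡ 261
146^22 ≡ 185
146^24 ≡ 248
146^33 ≡ 1
Therefore the multiplicative order of 146 modulo 299 is 33.

33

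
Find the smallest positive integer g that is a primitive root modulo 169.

2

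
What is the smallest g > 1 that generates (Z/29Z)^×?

2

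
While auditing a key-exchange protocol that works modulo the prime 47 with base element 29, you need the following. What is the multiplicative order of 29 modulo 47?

46

By Lagrange's theorem, ord_47(29) divides φ(47) = 47 − 1 = 46 = 2 · 23.
Divisors of 46: 1, 2, 23, 46.
Test each divisor d:
29^1 ≡ 29 (mod 47)
29^2 ≡ 42 (mod 47)
29^23 ≡ 46 (mod 47)
29^46 ≡ 1 (mod 47) ✓
So ord_47(29) = 46.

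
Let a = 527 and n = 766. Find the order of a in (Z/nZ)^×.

191

By Lagrange's theorem, ord_766(527) divides φ(766) = φ(2)·φ(383) = 1·382 = 382 = 2 · 191.
Divisors of 382: 1, 2, 191, 382.
Compute 527^d (mod 766) for the divisors d until we hit 1:
527^1 ≡ 527 (mod 766)
527^2 ≡ 437 (mod 766)
527^191 ≡ 1 (mod 766) ✓
Therefore the multiplicative order of 527 modulo 766 is 191.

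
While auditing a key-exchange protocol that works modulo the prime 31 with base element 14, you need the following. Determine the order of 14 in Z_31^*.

15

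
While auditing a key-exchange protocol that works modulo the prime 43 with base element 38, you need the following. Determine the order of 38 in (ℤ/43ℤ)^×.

The order of 38 must divide φ(43) = 43 − 1 = 42 = 2 · 3 · 7.
Divisors of 42: 1, 2, 3, 6, 7, 14, 21, 42.
Check 38^d mod 43 for each divisor in increasing order:
38^1 ≡ 38 (mod 43)
38^2 ≡ 25 (mod 43)
38^3 ≡ 4 (mod 43)
38^6 ≡ 16 (mod 43)
38^7 ≡ 6 (mod 43)
38^14 ≡ 36 (mod 43)
38^21 ≡ 1 (mod 43) ✓
Therefore the multiplicative order of 38 modulo 43 is 21.

21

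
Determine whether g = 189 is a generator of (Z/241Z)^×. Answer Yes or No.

Yes

φ(241) = 241 − 1 = 240 = 2^4 · 3 · 5.
Test 189^(240/q) mod 241 for each prime factor q of 240:
189^120 ≡ 240 (mod 241)  [q = 2: ≢ 1 ✓]
189^80 ≡ 15 (mod 241)  [q = 3: ≢ 1 ✓]
189^48 ≡ 87 (mod 241)  [q = 5: ≢ 1 ✓]
Every test exponent gives a nontrivial residue, hence 189 generates the full group.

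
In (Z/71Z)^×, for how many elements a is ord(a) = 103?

0

φ(71) = 71 − 1 = 70 = 2 · 5 · 7.
Since (Z/71Z)^× is cyclic of order 70, the number of elements of order d is φ(d) when d | 70 and 0 otherwise.
Here 70 is not a multiple of 103, so there are no elements of order 103.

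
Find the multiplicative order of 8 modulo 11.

By Lagrange's theorem, ord_11(8) divides φ(11) = 11 − 1 = 10 = 2 · 5.
Divisors of 10: 1, 2, 5, 10.
Compute 8^d (mod 11) for the divisors d until we hit 1:
8^1 ≡ 8 (mod 11)
8^2 ≡ 9 (mod 11)
8^5 ≡ 10 (mod 11)
8^10 ≡ 1 (mod 11) ✓
Hence ord(8) = 10.

10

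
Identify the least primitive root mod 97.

5

φ(97) = 97 − 1 = 96 = 2^5 · 3.
Test candidates g = 2, 3, … against the prime factors q ∈ {2, 3} of φ(97): g is a generator iff g^(96/q) ≢ 1 for every such q.
g = 2: 2^48 ≡ 1 — hits 1, so not a primitive root.
g = 3: 3^48 ≡ 1 — hits 1, so not a primitive root.
g = 4: 4^48 ≡ 1 — hits 1, so not a primitive root.
g = 5: 5^48 ≡ 96; 5^32 ≡ 35 — none is 1, so 5 is a primitive root.
So 5 is the smallest generator of (Z/97Z)^×.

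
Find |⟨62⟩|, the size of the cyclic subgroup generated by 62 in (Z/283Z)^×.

141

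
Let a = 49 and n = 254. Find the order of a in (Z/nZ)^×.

63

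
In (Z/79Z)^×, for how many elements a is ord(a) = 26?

φ(79) = 79 − 1 = 78 = 2 · 3 · 13.
(Z/79Z)^× is cyclic (|G| = 78); a cyclic group of order m has exactly φ(d) elements of each order d | m, and none otherwise.
26 = 2 · 13 divides 78, and φ(26) = 12.

12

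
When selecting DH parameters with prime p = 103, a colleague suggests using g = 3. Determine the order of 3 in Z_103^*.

34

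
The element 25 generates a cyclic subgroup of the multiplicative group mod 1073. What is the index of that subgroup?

8

ord(25) | φ(1073) = φ(29·37) = (29−1)·(37−1) = 28·36 = 1008 = 2^4 · 3^2 · 7.
Divisors of 1008: 1, 2, 3, 4, 6, 7, 8, 9, 12, 14, 16, 18, 21, 24, 28, 36, 42, 48, 56, 63, 72, 84, 112, 126, 144, 168, 252, 336, 504, 1008.
Evaluate successive powers at the divisors of 1008:
25^1 ≡ 25 (mod 1073)
25^2 ≡ 625 (mod 1073)
25^3 ≡ 603 (mod 1073)
25^4 ≡ 53 (mod 1073)
25^6 ≡ 935 (mod 1073)
25^7 ≡ 842 (mod 1073)
25^8 ≡ 663 (mod 1073)
25^9 ≡ 480 (mod 1073)
25^12 ≡ 803 (mod 1073)
25^14 ≡ 784 (mod 1073)
25^16 ≡ 712 (mod 1073)
25^18 ≡ 778 (mod 1073)
25^21 ≡ 233 (mod 1073)
25^24 ≡ 1009 (mod 1073)
25^28 ≡ 900 (mod 1073)
25^36 ≡ 112 (mod 1073)
25^42 ≡ 639 (mod 1073)
25^48 ≡ 877 (mod 1073)
25^56 ≡ 958 (mod 1073)
25^63 ≡ 813 (mod 1073)
25^72 ≡ 741 (mod 1073)
25^84 ≡ 581 (mod 1073)
25^112 ≡ 349 (mod 1073)
25^126 ≡ 1 (mod 1073) ✓
The order of 25 is 126, so the subgroup it generates has 126 elements.
[(Z/1073Z)^× : ⟨25⟩] = 1008/126 = 8.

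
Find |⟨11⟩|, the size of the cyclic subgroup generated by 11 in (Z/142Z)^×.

70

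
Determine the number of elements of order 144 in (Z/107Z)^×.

0

φ(107) = 107 − 1 = 106 = 2 · 53.
Since (Z/107Z)^× is cyclic of order 106, the number of elements of order d is φ(d) when d | 106 and 0 otherwise.
Since 144 ∤ 106, the count is 0.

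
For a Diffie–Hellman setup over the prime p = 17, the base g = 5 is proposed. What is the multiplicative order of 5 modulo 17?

ord(5) | φ(17) = 17 − 1 = 16 = 2^4.
Divisors of 16: 1, 2, 4, 8, 16.
Test each divisor d:
5^1 ≡ 5 (mod 17)
5^2 ≡ 8 (mod 17)
5^4 ≡ 13 (mod 17)
5^8 ≡ 16 (mod 17)
5^16 ≡ 1 (mod 17) ✓
The smallest such exponent is 16, so the order of 5 is 16.

16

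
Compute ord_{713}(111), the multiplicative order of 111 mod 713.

By Lagrange's theorem, ord_713(111) divides φ(713) = φ(23·31) = (23−1)·(31−1) = 22·30 = 660 = 2^2 · 3 · 5 · 11.
Divisors of 660: 1, 2, 3, 4, 5, 6, 10, 11, 12, 15, 20, 22, 30, 33, 44, 55, 60, 66, 110, 132, 165, 220, 330, 660.
Compute 111^d (mod 713) for the divisors d until we hit 1:
111^1 ≡ 111 (mod 713)
111^2 ≡ 200 (mod 713)
111^3 ≡ 97 (mod 713)
111^4 ≡ 72 (mod 713)
111^5 ≡ 149 (mod 713)
111^6 ≡ 140 (mod 713)
111^10 ≡ 98 (mod 713)
111^11 ≡ 183 (mod 713)
111^12 ≡ 349 (mod 713)
111^15 ≡ 342 (mod 713)
111^20 ≡ 335 (mod 713)
111^22 ≡ 691 (mod 713)
111^30 ≡ 32 (mod 713)
111^33 ≡ 252 (mod 713)
111^44 ≡ 484 (mod 713)
111^55 ≡ 160 (mod 713)
111^60 ≡ 311 (mod 713)
111^66 ≡ 47 (mod 713)
111^110 ≡ 645 (mod 713)
111^132 ≡ 70 (mod 713)
111^165 ≡ 528 (mod 713)
111^220 ≡ 346 (mod 713)
111^330 ≡ 1 (mod 713) ✓
Therefore the multiplicative order of 111 modulo 713 is 330.

330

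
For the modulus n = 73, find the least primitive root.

5

φ(73) = 73 − 1 = 72 = 2^3 · 3^2.
Test candidates g = 2, 3, … against the prime factors q ∈ {2, 3} of φ(73): g is a generator iff g^(72/q) ≢ 1 for every such q.
g = 2: 2^36 ≡ 1 — hits 1, so not a primitive root.
g = 3: 3^36 ≡ 1 — hits 1, so not a primitive root.
g = 4: 4^36 ≡ 1 — hits 1, so not a primitive root.
g = 5: 5^36 ≡ 72; 5^24 ≡ 8 — none is 1, so 5 is a primitive root.
The smallest primitive root modulo 73 is 5.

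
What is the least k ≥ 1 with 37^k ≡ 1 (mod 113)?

112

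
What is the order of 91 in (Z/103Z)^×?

By Lagrange's theorem, ord_103(91) divides φ(103) = 103 − 1 = 102 = 2 · 3 · 17.
Divisors of 102: 1, 2, 3, 6, 17, 34, 51, 102.
Check 91^d mod 103 for each divisor in increasing order:
91^1 ≡ 91
91^2 ≡ 41
91^3 ≡ 23
91^6 ≡ 14
91^17 ≡ 46
91^34 ≡ 56
91^51 ≡ 1
The smallest such exponent is 51, so the order of 91 is 51.

51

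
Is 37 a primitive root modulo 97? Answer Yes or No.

Yes

φ(97) = 97 − 1 = 96 = 2^5 · 3.
37 is a primitive root mod 97 iff 37^(φ(97)/q) ≢ 1 for every prime q | φ(97), i.e. q ∈ {2, 3}.
37^48 ≡ 96 (mod 97)  [q = 2: ≢ 1 ✓]
37^32 ≡ 35 (mod 97)  [q = 3: ≢ 1 ✓]
Every test exponent gives a nontrivial residue, hence 37 generates the full group.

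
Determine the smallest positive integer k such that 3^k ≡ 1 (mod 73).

The order of 3 must divide φ(73) = 73 − 1 = 72 = 2^3 · 3^2.
Divisors of 72: 1, 2, 3, 4, 6, 8, 9, 12, 18, 24, 36, 72.
Evaluate successive powers at the divisors of 72:
3^1 ≡ 3 (mod 73)
3^2 ≡ 9 (mod 73)
3^3 ≡ 27 (mod 73)
3^4 ≡ 8 (mod 73)
3^6 ≡ 72 (mod 73)
3^8 ≡ 64 (mod 73)
3^9 ≡ 46 (mod 73)
3^12 ≡ 1 (mod 73) ✓
So ord_73(3) = 12.

12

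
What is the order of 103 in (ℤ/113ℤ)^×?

ord(103) | φ(113) = 113 − 1 = 112 = 2^4 · 7.
Divisors of 112: 1, 2, 4, 7, 8, 14, 16, 28, 56, 112.
Evaluate successive powers at the divisors of 112:
103^1 ≡ 103 (mod 113)
103^2 ≡ 100 (mod 113)
103^4 ≡ 56 (mod 113)
103^7 ≡ 48 (mod 113)
103^8 ≡ 85 (mod 113)
103^14 ≡ 44 (mod 113)
103^16 ≡ 106 (mod 113)
103^28 ≡ 15 (mod 113)
103^56 ≡ 112 (mod 113)
103^112 ≡ 1 (mod 113) ✓
So ord_113(103) = 112.

112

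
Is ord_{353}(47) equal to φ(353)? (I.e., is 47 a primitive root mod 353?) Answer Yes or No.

No

φ(353) = 353 − 1 = 352 = 2^5 · 11.
It suffices to check that the order of 47 is not a proper divisor of 352: compute 47^(352/q) for q ∈ {2, 11}.
47^176 ≡ 1 (mod 353)  [q = 2: ≡ 1 ✗]
47^32 ≡ 187 (mod 353)  [q = 11: ≢ 1 ✓]
Since 47^176 ≡ 1, the order of 47 divides 176 < 352, so 47 is not a primitive root.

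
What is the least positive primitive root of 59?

φ(59) = 59 − 1 = 58 = 2 · 29.
Test candidates g = 2, 3, … against the prime factors q ∈ {2, 29} of φ(59): g is a generator iff g^(58/q) ≢ 1 for every such q.
g = 2: 2^29 ≡ 58; 2^2 ≡ 4 — none is 1, so 2 is a primitive root.
Hence the least primitive root of 59 is 2.

2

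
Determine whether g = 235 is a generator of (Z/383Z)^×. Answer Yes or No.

No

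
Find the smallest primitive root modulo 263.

5

φ(263) = 263 − 1 = 262 = 2 · 131.
g is a primitive root iff g^(262/q) ≢ 1 (mod 263) for each prime q ∈ {2, 131}.
g = 2: 2^131 ≡ 1 — hits 1, so not a primitive root.
g = 3: 3^131 ≡ 1 — hits 1, so not a primitive root.
g = 4: 4^131 ≡ 1 — hits 1, so not a primitive root.
g = 5: 5^131 ≡ 262; 5^2 ≡ 25 — none is 1, so 5 is a primitive root.
Hence the least primitive root of 263 is 5.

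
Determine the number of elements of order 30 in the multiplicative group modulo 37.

0

φ(37) = 37 − 1 = 36 = 2^2 · 3^2.
In a cyclic group of order 36, there are φ(d) elements of order d for each divisor d of 36, and zero for non-divisors.
Here 36 is not a multiple of 30, so there are no elements of order 30.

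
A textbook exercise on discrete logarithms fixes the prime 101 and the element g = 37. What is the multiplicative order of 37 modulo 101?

ord(37) | φ(101) = 101 − 1 = 100 = 2^2 · 5^2.
Divisors of 100: 1, 2, 4, 5, 10, 20, 25, 50, 100.
Check 37^d mod 101 for each divisor in increasing order:
37^1 ≡ 37 (mod 101)
37^2 ≡ 56 (mod 101)
37^4 ≡ 5 (mod 101)
37^5 ≡ 84 (mod 101)
37^10 ≡ 87 (mod 101)
37^20 ≡ 95 (mod 101)
37^25 ≡ 1 (mod 101) ✓
Therefore the multiplicative order of 37 modulo 101 is 25.

25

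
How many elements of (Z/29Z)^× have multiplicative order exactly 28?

12

φ(29) = 29 − 1 = 28 = 2^2 · 7.
Since (Z/29Z)^× is cyclic of order 28, the number of elements of order d is φ(d) when d | 28 and 0 otherwise.
28 = 2^2 · 7 divides 28, and φ(28) = 12.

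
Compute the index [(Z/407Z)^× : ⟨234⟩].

By Lagrange's theorem, ord_407(234) divides φ(407) = φ(11·37) = (11−1)·(37−1) = 10·36 = 360 = 2^3 · 3^2 · 5.
Divisors of 360: 1, 2, 3, 4, 5, 6, 8, 9, 10, 12, 15, 18, 20, 24, 30, 36, 40, 45, 60, 72, 90, 120, 180, 360.
Test each divisor d:
234^1 ≡ 234 (mod 407)
234^2 ≡ 218 (mod 407)
234^3 ≡ 137 (mod 407)
234^4 ≡ 312 (mod 407)
234^5 ≡ 155 (mod 407)
234^6 ≡ 47 (mod 407)
234^8 ≡ 71 (mod 407)
234^9 ≡ 334 (mod 407)
234^10 ≡ 12 (mod 407)
234^12 ≡ 174 (mod 407)
234^15 ≡ 232 (mod 407)
234^18 ≡ 38 (mod 407)
234^20 ≡ 144 (mod 407)
234^24 ≡ 158 (mod 407)
234^30 ≡ 100 (mod 407)
234^36 ≡ 223 (mod 407)
234^40 ≡ 386 (mod 407)
234^45 ≡ 1 (mod 407) ✓
So ord_407(234) = 45, hence |⟨234⟩| = 45.
[(Z/407Z)^× : ⟨234⟩] = 360/45 = 8.

8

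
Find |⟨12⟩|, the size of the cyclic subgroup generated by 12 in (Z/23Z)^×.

11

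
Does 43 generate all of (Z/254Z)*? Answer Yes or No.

Yes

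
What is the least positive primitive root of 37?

φ(37) = 37 − 1 = 36 = 2^2 · 3^2.
g is a primitive root iff g^(36/q) ≢ 1 (mod 37) for each prime q ∈ {2, 3}.
g = 2: 2^18 ≡ 36; 2^12 ≡ 26 — none is 1, so 2 is a primitive root.
The smallest primitive root modulo 37 is 2.

2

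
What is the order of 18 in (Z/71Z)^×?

35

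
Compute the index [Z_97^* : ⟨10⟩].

1

By Lagrange's theorem, ord_97(10) divides φ(97) = 97 − 1 = 96 = 2^5 · 3.
Divisors of 96: 1, 2, 3, 4, 6, 8, 12, 16, 24, 32, 48, 96.
Compute 10^d (mod 97) for the divisors d until we hit 1:
10^1 ≡ 10 (mod 97)
10^2 ≡ 3 (mod 97)
10^3 ≡ 30 (mod 97)
10^4 ≡ 9 (mod 97)
10^6 ≡ 27 (mod 97)
10^8 ≡ 81 (mod 97)
10^12 ≡ 50 (mod 97)
10^16 ≡ 62 (mod 97)
10^24 ≡ 75 (mod 97)
10^32 ≡ 61 (mod 97)
10^48 ≡ 96 (mod 97)
10^96 ≡ 1 (mod 97) ✓
So ord_97(10) = 96, hence |⟨10⟩| = 96.
[(Z/97Z)^× : ⟨10⟩] = 96/96 = 1.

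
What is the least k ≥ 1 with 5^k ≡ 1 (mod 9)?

6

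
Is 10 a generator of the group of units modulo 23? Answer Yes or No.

Yes

φ(23) = 23 − 1 = 22 = 2 · 11.
Test 10^(22/q) mod 23 for each prime factor q of 22:
10^11 ≡ 22 (mod 23)  [q = 2: ≢ 1 ✓]
10^2 ≡ 8 (mod 23)  [q = 11: ≢ 1 ✓]
None equal 1, so ord_23(10) = 22: 10 is a primitive root.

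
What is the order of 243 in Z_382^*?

ord(243) | φ(382) = φ(2)·φ(191) = 1·190 = 190 = 2 · 5 · 19.
Divisors of 190: 1, 2, 5, 10, 19, 38, 95, 190.
Test each divisor d:
243^1 ≡ 243 (mod 382)
243^2 ≡ 221 (mod 382)
243^5 ≡ 5 (mod 382)
243^10 ≡ 25 (mod 382)
243^19 ≡ 1 (mod 382) ✓
The smallest such exponent is 19, so the order of 243 is 19.

19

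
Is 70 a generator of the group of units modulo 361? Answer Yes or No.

Yes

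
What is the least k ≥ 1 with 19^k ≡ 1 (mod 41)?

40

ord(19) | φ(41) = 41 − 1 = 40 = 2^3 · 5.
Divisors of 40: 1, 2, 4, 5, 8, 10, 20, 40.
Evaluate successive powers at the divisors of 40:
19^1 ≡ 19 (mod 41)
19^2 ≡ 33 (mod 41)
19^4 ≡ 23 (mod 41)
19^5 ≡ 27 (mod 41)
19^8 ≡ 37 (mod 41)
19^10 ≡ 32 (mod 41)
19^20 ≡ 40 (mod 41)
19^40 ≡ 1 (mod 41) ✓
So ord_41(19) = 40.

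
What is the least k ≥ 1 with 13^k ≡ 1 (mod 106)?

13

ord(13) | φ(106) = φ(2)·φ(53) = 1·52 = 52 = 2^2 · 13.
Divisors of 52: 1, 2, 4, 13, 26, 52.
Evaluate successive powers at the divisors of 52:
13^1 ≡ 13
13^2 ≡ 63
13^4 ≡ 47
13^13 ≡ 1
Therefore the multiplicative order of 13 modulo 106 is 13.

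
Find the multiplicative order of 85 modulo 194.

16

ord(85) | φ(194) = φ(2)·φ(97) = 1·96 = 96 = 2^5 · 3.
Divisors of 96: 1, 2, 3, 4, 6, 8, 12, 16, 24, 32, 48, 96.
Evaluate successive powers at the divisors of 96:
85^1 ≡ 85
85^2 ≡ 47
85^3 ≡ 115
85^4 ≡ 75
85^6 ≡ 33
85^8 ≡ 193
85^12 ≡ 119
85^16 ≡ 1
Hence ord(85) = 16.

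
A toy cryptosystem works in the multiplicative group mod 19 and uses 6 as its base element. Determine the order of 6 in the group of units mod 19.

ord(6) | φ(19) = 19 − 1 = 18 = 2 · 3^2.
Divisors of 18: 1, 2, 3, 6, 9, 18.
Check 6^d mod 19 for each divisor in increasing order:
6^1 ≡ 6 (mod 19)
6^2 ≡ 17 (mod 19)
6^3 ≡ 7 (mod 19)
6^6 ≡ 11 (mod 19)
6^9 ≡ 1 (mod 19) ✓
Therefore the multiplicative order of 6 modulo 19 is 9.

9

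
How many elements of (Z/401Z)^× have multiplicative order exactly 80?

32

φ(401) = 401 − 1 = 400 = 2^4 · 5^2.
(Z/401Z)^× is cyclic (|G| = 400); a cyclic group of order m has exactly φ(d) elements of each order d | m, and none otherwise.
80 = 2^4 · 5 divides 400, and φ(80) = 32.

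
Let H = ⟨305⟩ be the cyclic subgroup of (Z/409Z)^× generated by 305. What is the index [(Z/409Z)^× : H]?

Since 305 ∈ (Z/409Z)^×, its order divides φ(409) = 409 − 1 = 408 = 2^3 · 3 · 17.
Divisors of 408: 1, 2, 3, 4, 6, 8, 12, 17, 24, 34, 51, 68, 102, 136, 204, 408.
Compute 305^d (mod 409) for the divisors d until we hit 1:
305^1 ≡ 305
305^2 ≡ 182
305^3 ≡ 295
305^4 ≡ 404
305^6 ≡ 317
305^8 ≡ 25
305^12 ≡ 284
305^17 ≡ 31
305^24 ≡ 83
305^34 ≡ 143
305^51 ≡ 343
305^68 ≡ 408
305^102 ≡ 266
305^136 ≡ 1
Thus |⟨305⟩| = ord(305) = 136.
The index is φ(409) / ord(305) = 408 / 136 = 3.

3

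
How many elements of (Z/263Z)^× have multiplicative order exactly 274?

φ(263) = 263 − 1 = 262 = 2 · 131.
(Z/263Z)^× is cyclic (|G| = 262); a cyclic group of order m has exactly φ(d) elements of each order d | m, and none otherwise.
Here 262 is not a multiple of 274, so there are no elements of order 274.

0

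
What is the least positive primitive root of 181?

2

φ(181) = 181 − 1 = 180 = 2^2 · 3^2 · 5.
Test candidates g = 2, 3, … against the prime factors q ∈ {2, 3, 5} of φ(181): g is a generator iff g^(180/q) ≢ 1 for every such q.
g = 2: 2^90 ≡ 180; 2^60 ≡ 48; 2^36 ≡ 59 — none is 1, so 2 is a primitive root.
So 2 is the smallest generator of (Z/181Z)^×.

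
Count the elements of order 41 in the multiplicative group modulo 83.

40

φ(83) = 83 − 1 = 82 = 2 · 41.
Since (Z/83Z)^× is cyclic of order 82, the number of elements of order d is φ(d) when d | 82 and 0 otherwise.
41 | 82, and φ(41) = 41 − 1 = 40.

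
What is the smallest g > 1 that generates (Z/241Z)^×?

7

φ(241) = 241 − 1 = 240 = 2^4 · 3 · 5.
Test candidates g = 2, 3, … against the prime factors q ∈ {2, 3, 5} of φ(241): g is a generator iff g^(240/q) ≢ 1 for every such q.
g = 2: 2^120 ≡ 1 — hits 1, so not a primitive root.
g = 3: 3^120 ≡ 1 — hits 1, so not a primitive root.
g = 4: 4^120 ≡ 1 — hits 1, so not a primitive root.
g = 5: 5^120 ≡ 1 — hits 1, so not a primitive root.
g = 6: 6^120 ≡ 1 — hits 1, so not a primitive root.
g = 7: 7^120 ≡ 240; 7^80 ≡ 15; 7^48 ≡ 91 — none is 1, so 7 is a primitive root.
So 7 is the smallest generator of (Z/241Z)^×.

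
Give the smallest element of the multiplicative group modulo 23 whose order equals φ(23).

5

φ(23) = 23 − 1 = 22 = 2 · 11.
g is a primitive root iff g^(22/q) ≢ 1 (mod 23) for each prime q ∈ {2, 11}.
g = 2: 2^11 ≡ 1 — hits 1, so not a primitive root.
g = 3: 3^11 ≡ 1 — hits 1, so not a primitive root.
g = 4: 4^11 ≡ 1 — hits 1, so not a primitive root.
g = 5: 5^11 ≡ 22; 5^2 ≡ 2 — none is 1, so 5 is a primitive root.
So 5 is the smallest generator of (Z/23Z)^×.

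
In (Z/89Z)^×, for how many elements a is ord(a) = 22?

10

φ(89) = 89 − 1 = 88 = 2^3 · 11.
In a cyclic group of order 88, there are φ(d) elements of order d for each divisor d of 88, and zero for non-divisors.
22 = 2 · 11 divides 88, and φ(22) = 10.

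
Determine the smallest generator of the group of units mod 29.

φ(29) = 29 − 1 = 28 = 2^2 · 7.
g is a primitive root iff g^(28/q) ≢ 1 (mod 29) for each prime q ∈ {2, 7}.
g = 2: 2^14 ≡ 28; 2^4 ≡ 16 — none is 1, so 2 is a primitive root.
The smallest primitive root modulo 29 is 2.

2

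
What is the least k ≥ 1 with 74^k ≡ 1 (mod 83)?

The order of 74 must divide φ(83) = 83 − 1 = 82 = 2 · 41.
Divisors of 82: 1, 2, 41, 82.
Evaluate successive powers at the divisors of 82:
74^1 ≡ 74
74^2 ≡ 81
74^41 ≡ 82
74^82 ≡ 1
So ord_83(74) = 82.

82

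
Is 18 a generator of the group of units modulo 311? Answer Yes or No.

No

φ(311) = 311 − 1 = 310 = 2 · 5 · 31.
It suffices to check that the order of 18 is not a proper divisor of 310: compute 18^(310/q) for q ∈ {2, 5, 31}.
18^155 ≡ 1 (mod 311)  [q = 2: ≡ 1 ✗]
18^62 ≡ 1 (mod 311)  [q = 5: ≡ 1 ✗]
18^10 ≡ 270 (mod 311)  [q = 31: ≢ 1 ✓]
Since 18^155 ≡ 1, the order of 18 divides 155 < 310, so 18 is not a primitive root.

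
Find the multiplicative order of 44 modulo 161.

ord(44) | φ(161) = φ(7·23) = (7−1)·(23−1) = 6·22 = 132 = 2^2 · 3 · 11.
Divisors of 132: 1, 2, 3, 4, 6, 11, 12, 22, 33, 44, 66, 132.
Evaluate successive powers at the divisors of 132:
44^1 ≡ 44 (mod 161)
44^2 ≡ 4 (mod 161)
44^3 ≡ 15 (mod 161)
44^4 ≡ 16 (mod 161)
44^6 ≡ 64 (mod 161)
44^11 ≡ 137 (mod 161)
44^12 ≡ 71 (mod 161)
44^22 ≡ 93 (mod 161)
44^33 ≡ 22 (mod 161)
44^44 ≡ 116 (mod 161)
44^66 ≡ 1 (mod 161) ✓
So ord_161(44) = 66.

66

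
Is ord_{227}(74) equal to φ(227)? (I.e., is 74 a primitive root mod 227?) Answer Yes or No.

φ(227) = 227 − 1 = 226 = 2 · 113.
74 is a primitive root mod 227 iff 74^(φ(227)/q) ≢ 1 for every prime q | φ(227), i.e. q ∈ {2, 113}.
74^113 ≡ 1 (mod 227)  [q = 2: ≡ 1 ✗]
74^2 ≡ 28 (mod 227)  [q = 113: ≢ 1 ✓]
The check at q = 2 fails, so 74 generates a proper subgroup.

No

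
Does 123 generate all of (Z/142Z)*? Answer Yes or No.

Yes

φ(142) = φ(2)·φ(71) = 1·70 = 70 = 2 · 5 · 7.
Test 123^(70/q) mod 142 for each prime factor q of 70:
123^35 ≡ 141 (mod 142)  [q = 2: ≢ 1 ✓]
123^14 ≡ 125 (mod 142)  [q = 5: ≢ 1 ✓]
123^10 ≡ 37 (mod 142)  [q = 7: ≢ 1 ✓]
Every test exponent gives a nontrivial residue, hence 123 generates the full group.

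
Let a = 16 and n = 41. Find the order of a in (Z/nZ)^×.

By Lagrange's theorem, ord_41(16) divides φ(41) = 41 − 1 = 40 = 2^3 · 5.
Divisors of 40: 1, 2, 4, 5, 8, 10, 20, 40.
Test each divisor d:
16^1 ≡ 16
16^2 ≡ 10
16^4 ≡ 18
16^5 ≡ 1
Therefore the multiplicative order of 16 modulo 41 is 5.

5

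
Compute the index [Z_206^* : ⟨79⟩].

6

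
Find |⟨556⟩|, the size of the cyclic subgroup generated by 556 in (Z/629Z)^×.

16

By Lagrange's theorem, ord_629(556) divides φ(629) = φ(17·37) = (17−1)·(37−1) = 16·36 = 576 = 2^6 · 3^2.
Divisors of 576: 1, 2, 3, 4, 6, 8, 9, 12, 16, 18, 24, 32, 36, 48, 64, 72, 96, 144, 192, 288, 576.
Compute 556^d (mod 629) for the divisors d until we hit 1:
556^1 ≡ 556 (mod 629)
556^2 ≡ 297 (mod 629)
556^3 ≡ 334 (mod 629)
556^4 ≡ 149 (mod 629)
556^6 ≡ 223 (mod 629)
556^8 ≡ 186 (mod 629)
556^9 ≡ 260 (mod 629)
556^12 ≡ 38 (mod 629)
556^16 ≡ 1 (mod 629) ✓
The smallest such exponent is 16, so the order of 556 is 16.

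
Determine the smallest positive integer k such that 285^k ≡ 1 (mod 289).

68

ord(285) | φ(289) = φ(17^2) = 17·(17−1) = 272 = 2^4 · 17.
Divisors of 272: 1, 2, 4, 8, 16, 17, 34, 68, 136, 272.
Test each divisor d:
285^1 ≡ 285 (mod 289)
285^2 ≡ 16 (mod 289)
285^4 ≡ 256 (mod 289)
285^8 ≡ 222 (mod 289)
285^16 ≡ 154 (mod 289)
285^17 ≡ 251 (mod 289)
285^34 ≡ 288 (mod 289)
285^68 ≡ 1 (mod 289) ✓
So ord_289(285) = 68.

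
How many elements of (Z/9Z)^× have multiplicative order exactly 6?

2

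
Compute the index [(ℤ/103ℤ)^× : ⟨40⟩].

The order of 40 must divide φ(103) = 103 − 1 = 102 = 2 · 3 · 17.
Divisors of 102: 1, 2, 3, 6, 17, 34, 51, 102.
Compute 40^d (mod 103) for the divisors d until we hit 1:
40^1 ≡ 40
40^2 ≡ 55
40^3 ≡ 37
40^6 ≡ 30
40^17 ≡ 57
40^34 ≡ 56
40^51 ≡ 102
40^102 ≡ 1
So ord_103(40) = 102, hence |⟨40⟩| = 102.
The index is φ(103) / ord(40) = 102 / 102 = 1.

1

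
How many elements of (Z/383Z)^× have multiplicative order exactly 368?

φ(383) = 383 − 1 = 382 = 2 · 191.
In a cyclic group of order 382, there are φ(d) elements of order d for each divisor d of 382, and zero for non-divisors.
Here 382 is not a multiple of 368, so there are no elements of order 368.

0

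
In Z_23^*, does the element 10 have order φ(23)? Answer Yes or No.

φ(23) = 23 − 1 = 22 = 2 · 11.
Test 10^(22/q) mod 23 for each prime factor q of 22:
10^11 ≡ 22 (mod 23)  [q = 2: ≢ 1 ✓]
10^2 ≡ 8 (mod 23)  [q = 11: ≢ 1 ✓]
Every test exponent gives a nontrivial residue, hence 10 generates the full group.

Yes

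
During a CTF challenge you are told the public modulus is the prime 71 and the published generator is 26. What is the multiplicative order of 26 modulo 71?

14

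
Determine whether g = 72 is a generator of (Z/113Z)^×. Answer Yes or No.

No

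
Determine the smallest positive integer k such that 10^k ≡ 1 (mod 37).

Since 10 ∈ (Z/37Z)^×, its order divides φ(37) = 37 − 1 = 36 = 2^2 · 3^2.
Divisors of 36: 1, 2, 3, 4, 6, 9, 12, 18, 36.
Evaluate successive powers at the divisors of 36:
10^1 ≡ 10 (mod 37)
10^2 ≡ 26 (mod 37)
10^3 ≡ 1 (mod 37) ✓
Hence ord(10) = 3.

3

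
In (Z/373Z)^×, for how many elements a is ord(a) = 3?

2

φ(373) = 373 − 1 = 372 = 2^2 · 3 · 31.
Since (Z/373Z)^× is cyclic of order 372, the number of elements of order d is φ(d) when d | 372 and 0 otherwise.
3 | 372, and φ(3) = 3 − 1 = 2.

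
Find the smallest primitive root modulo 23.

φ(23) = 23 − 1 = 22 = 2 · 11.
Test candidates g = 2, 3, … against the prime factors q ∈ {2, 11} of φ(23): g is a generator iff g^(22/q) ≢ 1 for every such q.
g = 2: 2^11 ≡ 1 — hits 1, so not a primitive root.
g = 3: 3^11 ≡ 1 — hits 1, so not a primitive root.
g = 4: 4^11 ≡ 1 — hits 1, so not a primitive root.
g = 5: 5^11 ≡ 22; 5^2 ≡ 2 — none is 1, so 5 is a primitive root.
The smallest primitive root modulo 23 is 5.

5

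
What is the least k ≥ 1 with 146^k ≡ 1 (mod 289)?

272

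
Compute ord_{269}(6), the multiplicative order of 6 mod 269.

134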